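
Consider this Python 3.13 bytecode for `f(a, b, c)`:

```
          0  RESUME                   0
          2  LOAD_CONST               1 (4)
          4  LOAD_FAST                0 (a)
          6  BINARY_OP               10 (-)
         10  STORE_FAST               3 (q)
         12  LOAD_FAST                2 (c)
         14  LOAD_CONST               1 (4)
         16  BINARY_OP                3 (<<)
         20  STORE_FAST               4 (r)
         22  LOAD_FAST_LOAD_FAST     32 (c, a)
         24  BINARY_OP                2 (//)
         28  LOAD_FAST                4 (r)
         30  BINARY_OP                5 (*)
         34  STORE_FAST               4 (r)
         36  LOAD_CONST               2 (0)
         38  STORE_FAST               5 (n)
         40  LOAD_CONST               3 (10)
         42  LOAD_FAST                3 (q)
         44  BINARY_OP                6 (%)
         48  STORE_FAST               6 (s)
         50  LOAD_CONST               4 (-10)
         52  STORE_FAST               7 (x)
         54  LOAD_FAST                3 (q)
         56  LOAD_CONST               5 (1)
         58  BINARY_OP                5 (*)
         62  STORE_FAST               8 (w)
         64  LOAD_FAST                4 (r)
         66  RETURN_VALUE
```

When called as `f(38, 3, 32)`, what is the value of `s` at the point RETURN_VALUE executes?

LOAD_CONST → push 4. Stack: [4]
LOAD_FAST a → push 38. Stack: [4, 38]
BINARY_OP - → 4 - 38 = -34. Stack: [-34]
STORE_FAST q → q=-34. Stack: []
LOAD_FAST c → push 32. Stack: [32]
LOAD_CONST → push 4. Stack: [32, 4]
BINARY_OP << → 32 << 4 = 512. Stack: [512]
STORE_FAST r → r=512. Stack: []
LOAD_FAST_LOAD_FAST c,a → push 32,38. Stack: [32, 38]
BINARY_OP // → 32 // 38 = 0. Stack: [0]
LOAD_FAST r → push 512. Stack: [0, 512]
BINARY_OP * → 0 * 512 = 0. Stack: [0]
STORE_FAST r → r=0. Stack: []
LOAD_CONST → push 0. Stack: [0]
STORE_FAST n → n=0. Stack: []
LOAD_CONST → push 10. Stack: [10]
LOAD_FAST q → push -34. Stack: [10, -34]
BINARY_OP % → 10 % -34 = -24. Stack: [-24]
STORE_FAST s → s=-24. Stack: []
LOAD_CONST → push -10. Stack: [-10]
STORE_FAST x → x=-10. Stack: []
LOAD_FAST q → push -34. Stack: [-34]
LOAD_CONST → push 1. Stack: [-34, 1]
BINARY_OP * → -34 * 1 = -34. Stack: [-34]
STORE_FAST w → w=-34. Stack: []
LOAD_FAST r → push 0. Stack: [0]
RETURN_VALUE → return 0.

-24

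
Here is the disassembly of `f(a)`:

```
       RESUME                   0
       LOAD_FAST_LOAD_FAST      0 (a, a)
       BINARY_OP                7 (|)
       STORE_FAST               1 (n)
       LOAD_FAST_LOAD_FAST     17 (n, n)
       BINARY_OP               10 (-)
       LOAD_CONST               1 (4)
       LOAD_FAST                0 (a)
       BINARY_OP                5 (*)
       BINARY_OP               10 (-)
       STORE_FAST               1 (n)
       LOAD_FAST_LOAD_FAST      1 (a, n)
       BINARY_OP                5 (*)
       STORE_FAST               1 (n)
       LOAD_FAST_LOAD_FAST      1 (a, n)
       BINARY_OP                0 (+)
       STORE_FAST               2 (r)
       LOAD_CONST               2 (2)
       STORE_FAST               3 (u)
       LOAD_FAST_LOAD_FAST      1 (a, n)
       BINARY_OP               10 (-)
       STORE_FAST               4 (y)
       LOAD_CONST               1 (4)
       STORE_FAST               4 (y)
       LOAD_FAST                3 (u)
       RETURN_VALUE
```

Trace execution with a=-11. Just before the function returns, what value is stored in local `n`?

-484

LOAD_FAST_LOAD_FAST a,a → push -11,-11. Stack: [-11, -11]
BINARY_OP | → -11 | -11 = -11. Stack: [-11]
STORE_FAST n → n=-11. Stack: []
LOAD_FAST_LOAD_FAST n,n → push -11,-11. Stack: [-11, -11]
BINARY_OP - → -11 - -11 = 0. Stack: [0]
LOAD_CONST → push 4. Stack: [0, 4]
LOAD_FAST a → push -11. Stack: [0, 4, -11]
BINARY_OP * → 4 * -11 = -44. Stack: [0, -44]
BINARY_OP - → 0 - -44 = 44. Stack: [44]
STORE_FAST n → n=44. Stack: []
LOAD_FAST_LOAD_FAST a,n → push -11,44. Stack: [-11, 44]
BINARY_OP * → -11 * 44 = -484. Stack: [-484]
STORE_FAST n → n=-484. Stack: []
LOAD_FAST_LOAD_FAST a,n → push -11,-484. Stack: [-11, -484]
BINARY_OP + → -11 + -484 = -495. Stack: [-495]
STORE_FAST r → r=-495. Stack: []
LOAD_CONST → push 2. Stack: [2]
STORE_FAST u → u=2. Stack: []
LOAD_FAST_LOAD_FAST a,n → push -11,-484. Stack: [-11, -484]
BINARY_OP - → -11 - -484 = 473. Stack: [473]
STORE_FAST y → y=473. Stack: []
LOAD_CONST → push 4. Stack: [4]
STORE_FAST y → y=4. Stack: []
LOAD_FAST u → push 2. Stack: [2]
RETURN_VALUE → return 2.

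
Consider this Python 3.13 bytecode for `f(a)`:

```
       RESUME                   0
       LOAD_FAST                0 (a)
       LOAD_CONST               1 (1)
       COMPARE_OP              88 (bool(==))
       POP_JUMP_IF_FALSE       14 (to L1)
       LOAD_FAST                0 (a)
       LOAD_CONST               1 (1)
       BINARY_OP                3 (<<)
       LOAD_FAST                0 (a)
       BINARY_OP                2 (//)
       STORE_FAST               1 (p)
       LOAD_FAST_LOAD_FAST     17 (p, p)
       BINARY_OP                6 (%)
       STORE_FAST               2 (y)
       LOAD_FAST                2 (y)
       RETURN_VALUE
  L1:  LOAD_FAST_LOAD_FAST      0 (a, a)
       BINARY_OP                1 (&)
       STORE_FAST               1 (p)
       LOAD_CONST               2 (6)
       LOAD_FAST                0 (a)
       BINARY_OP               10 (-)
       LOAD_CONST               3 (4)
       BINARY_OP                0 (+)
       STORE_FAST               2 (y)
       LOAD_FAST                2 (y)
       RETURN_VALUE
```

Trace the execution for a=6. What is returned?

LOAD_FAST a → push 6. Stack: [6]
LOAD_CONST → push 1. Stack: [6, 1]
COMPARE_OP bool(==) → 6 vs 1 = False. Stack: [False]
POP_JUMP_IF_FALSE → pop False; jump. Stack: []
LOAD_FAST_LOAD_FAST a,a → push 6,6. Stack: [6, 6]
BINARY_OP & → 6 & 6 = 6. Stack: [6]
STORE_FAST p → p=6. Stack: []
LOAD_CONST → push 6. Stack: [6]
LOAD_FAST a → push 6. Stack: [6, 6]
BINARY_OP - → 6 - 6 = 0. Stack: [0]
LOAD_CONST → push 4. Stack: [0, 4]
BINARY_OP + → 0 + 4 = 4. Stack: [4]
STORE_FAST y → y=4. Stack: []
LOAD_FAST y → push 4. Stack: [4]
RETURN_VALUE → return 4.

4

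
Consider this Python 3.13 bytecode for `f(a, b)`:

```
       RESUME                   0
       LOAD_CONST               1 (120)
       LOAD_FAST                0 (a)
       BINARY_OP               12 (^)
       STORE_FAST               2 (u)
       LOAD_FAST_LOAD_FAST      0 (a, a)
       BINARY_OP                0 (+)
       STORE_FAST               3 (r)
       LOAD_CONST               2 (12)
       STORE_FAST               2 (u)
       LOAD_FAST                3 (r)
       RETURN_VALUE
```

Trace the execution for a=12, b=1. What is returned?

24

LOAD_CONST → push 120. Stack: [120]
LOAD_FAST a → push 12. Stack: [120, 12]
BINARY_OP ^ → 120 ^ 12 = 116. Stack: [116]
STORE_FAST u → u=116. Stack: []
LOAD_FAST_LOAD_FAST a,a → push 12,12. Stack: [12, 12]
BINARY_OP + → 12 + 12 = 24. Stack: [24]
STORE_FAST r → r=24. Stack: []
LOAD_CONST → push 12. Stack: [12]
STORE_FAST u → u=12. Stack: []
LOAD_FAST r → push 24. Stack: [24]
RETURN_VALUE → return 24.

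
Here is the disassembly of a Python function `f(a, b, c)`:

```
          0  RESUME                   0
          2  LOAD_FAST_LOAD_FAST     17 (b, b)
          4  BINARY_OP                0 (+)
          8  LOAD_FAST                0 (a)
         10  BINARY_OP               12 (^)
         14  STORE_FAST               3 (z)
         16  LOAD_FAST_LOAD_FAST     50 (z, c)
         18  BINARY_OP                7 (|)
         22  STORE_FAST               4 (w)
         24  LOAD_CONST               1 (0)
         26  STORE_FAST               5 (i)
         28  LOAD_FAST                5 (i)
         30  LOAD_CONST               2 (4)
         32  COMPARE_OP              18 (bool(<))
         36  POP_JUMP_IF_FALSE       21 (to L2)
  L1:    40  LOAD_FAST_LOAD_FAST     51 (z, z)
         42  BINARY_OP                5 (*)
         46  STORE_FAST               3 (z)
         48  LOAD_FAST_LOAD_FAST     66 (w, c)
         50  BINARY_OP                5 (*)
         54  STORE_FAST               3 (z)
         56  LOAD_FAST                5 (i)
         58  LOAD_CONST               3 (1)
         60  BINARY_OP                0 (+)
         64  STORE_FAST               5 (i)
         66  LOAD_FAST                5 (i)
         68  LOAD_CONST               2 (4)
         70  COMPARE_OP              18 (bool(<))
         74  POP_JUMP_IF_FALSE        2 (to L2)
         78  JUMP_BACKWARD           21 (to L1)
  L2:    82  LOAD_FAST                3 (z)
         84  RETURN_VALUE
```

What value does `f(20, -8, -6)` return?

LOAD_FAST_LOAD_FAST b,b → push -8,-8
BINARY_OP + → -8 + -8 = -16
LOAD_FAST a → push 20
BINARY_OP ^ → -16 ^ 20 = -28
STORE_FAST z → z=-28
LOAD_FAST_LOAD_FAST z,c → push -28,-6
BINARY_OP | → -28 | -6 = -2
STORE_FAST w → w=-2
LOAD_CONST → push 0
STORE_FAST i → i=0
LOAD_FAST i → push 0
LOAD_CONST → push 4
COMPARE_OP bool(<) → 0 vs 4 = True
POP_JUMP_IF_FALSE → pop True; no jump
LOAD_FAST_LOAD_FAST z,z → push -28,-28
BINARY_OP * → -28 * -28 = 784
STORE_FAST z → z=784
LOAD_FAST_LOAD_FAST w,c → push -2,-6
BINARY_OP * → -2 * -6 = 12
STORE_FAST z → z=12
LOAD_FAST i → push 0
LOAD_CONST → push 1
BINARY_OP + → 0 + 1 = 1
STORE_FAST i → i=1
LOAD_FAST i → push 1
LOAD_CONST → push 4
COMPARE_OP bool(<) → 1 vs 4 = True
POP_JUMP_IF_FALSE → pop True; no jump
LOAD_FAST_LOAD_FAST z,z → push 12,12
BINARY_OP * → 12 * 12 = 144
STORE_FAST z → z=144
LOAD_FAST_LOAD_FAST w,c → push -2,-6
BINARY_OP * → -2 * -6 = 12
STORE_FAST z → z=12
LOAD_FAST i → push 1
LOAD_CONST → push 1
BINARY_OP + → 1 + 1 = 2
STORE_FAST i → i=2
LOAD_FAST i → push 2
LOAD_CONST → push 4
COMPARE_OP bool(<) → 2 vs 4 = True
POP_JUMP_IF_FALSE → pop True; no jump
LOAD_FAST_LOAD_FAST z,z → push 12,12
BINARY_OP * → 12 * 12 = 144
STORE_FAST z → z=144
LOAD_FAST_LOAD_FAST w,c → push -2,-6
BINARY_OP * → -2 * -6 = 12
STORE_FAST z → z=12
LOAD_FAST i → push 2
LOAD_CONST → push 1
BINARY_OP + → 2 + 1 = 3
STORE_FAST i → i=3
LOAD_FAST i → push 3
LOAD_CONST → push 4
COMPARE_OP bool(<) → 3 vs 4 = True
POP_JUMP_IF_FALSE → pop True; no jump
LOAD_FAST_LOAD_FAST z,z → push 12,12
BINARY_OP * → 12 * 12 = 144
STORE_FAST z → z=144
LOAD_FAST_LOAD_FAST w,c → push -2,-6
BINARY_OP * → -2 * -6 = 12
STORE_FAST z → z=12
LOAD_FAST i → push 3
LOAD_CONST → push 1
BINARY_OP + → 3 + 1 = 4
STORE_FAST i → i=4
LOAD_FAST i → push 4
LOAD_CONST → push 4
COMPARE_OP bool(<) → 4 vs 4 = False
POP_JUMP_IF_FALSE → pop False; jump
LOAD_FAST z → push 12
RETURN_VALUE → return 12.

12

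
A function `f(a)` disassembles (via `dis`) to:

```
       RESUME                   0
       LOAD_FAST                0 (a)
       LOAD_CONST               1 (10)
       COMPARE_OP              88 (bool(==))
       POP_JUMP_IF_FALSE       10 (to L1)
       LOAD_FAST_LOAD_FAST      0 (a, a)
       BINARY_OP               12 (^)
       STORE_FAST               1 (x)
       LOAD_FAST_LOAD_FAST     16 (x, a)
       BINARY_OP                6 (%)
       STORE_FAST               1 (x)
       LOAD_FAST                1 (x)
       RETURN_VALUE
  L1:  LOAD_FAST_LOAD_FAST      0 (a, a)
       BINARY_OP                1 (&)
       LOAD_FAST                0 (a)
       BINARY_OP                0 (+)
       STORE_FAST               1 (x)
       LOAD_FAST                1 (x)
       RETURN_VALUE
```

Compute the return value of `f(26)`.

52

LOAD_FAST a → push 26. Stack: [26]
LOAD_CONST → push 10. Stack: [26, 10]
COMPARE_OP bool(==) → 26 vs 10 = False. Stack: [False]
POP_JUMP_IF_FALSE → pop False; jump. Stack: []
LOAD_FAST_LOAD_FAST a,a → push 26,26. Stack: [26, 26]
BINARY_OP & → 26 & 26 = 26. Stack: [26]
LOAD_FAST a → push 26. Stack: [26, 26]
BINARY_OP + → 26 + 26 = 52. Stack: [52]
STORE_FAST x → x=52. Stack: []
LOAD_FAST x → push 52. Stack: [52]
RETURN_VALUE → return 52.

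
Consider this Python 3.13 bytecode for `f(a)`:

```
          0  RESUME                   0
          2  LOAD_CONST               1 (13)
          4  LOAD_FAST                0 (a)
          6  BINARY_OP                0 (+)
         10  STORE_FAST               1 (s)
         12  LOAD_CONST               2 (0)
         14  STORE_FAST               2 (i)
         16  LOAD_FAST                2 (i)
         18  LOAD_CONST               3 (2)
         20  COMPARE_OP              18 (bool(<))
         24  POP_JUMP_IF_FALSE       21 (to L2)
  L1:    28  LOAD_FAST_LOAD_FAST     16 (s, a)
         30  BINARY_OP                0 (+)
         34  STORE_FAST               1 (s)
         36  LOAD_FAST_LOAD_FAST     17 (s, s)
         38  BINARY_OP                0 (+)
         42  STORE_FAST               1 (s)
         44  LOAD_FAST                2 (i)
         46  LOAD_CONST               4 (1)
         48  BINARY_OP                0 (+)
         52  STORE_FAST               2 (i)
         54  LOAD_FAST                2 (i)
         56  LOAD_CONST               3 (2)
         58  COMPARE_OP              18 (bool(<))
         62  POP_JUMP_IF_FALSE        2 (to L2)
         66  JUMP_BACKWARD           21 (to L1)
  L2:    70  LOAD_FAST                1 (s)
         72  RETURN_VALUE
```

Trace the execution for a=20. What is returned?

252

LOAD_CONST → push 13. Stack: [13]
LOAD_FAST a → push 20. Stack: [13, 20]
BINARY_OP + → 13 + 20 = 33. Stack: [33]
STORE_FAST s → s=33. Stack: []
LOAD_CONST → push 0. Stack: [0]
STORE_FAST i → i=0. Stack: []
LOAD_FAST i → push 0. Stack: [0]
LOAD_CONST → push 2. Stack: [0, 2]
COMPARE_OP bool(<) → 0 vs 2 = True. Stack: [True]
POP_JUMP_IF_FALSE → pop True; no jump. Stack: []
LOAD_FAST_LOAD_FAST s,a → push 33,20. Stack: [33, 20]
BINARY_OP + → 33 + 20 = 53. Stack: [53]
STORE_FAST s → s=53. Stack: []
LOAD_FAST_LOAD_FAST s,s → push 53,53. Stack: [53, 53]
BINARY_OP + → 53 + 53 = 106. Stack: [106]
STORE_FAST s → s=106. Stack: []
LOAD_FAST i → push 0. Stack: [0]
LOAD_CONST → push 1. Stack: [0, 1]
BINARY_OP + → 0 + 1 = 1. Stack: [1]
STORE_FAST i → i=1. Stack: []
LOAD_FAST i → push 1. Stack: [1]
LOAD_CONST → push 2. Stack: [1, 2]
COMPARE_OP bool(<) → 1 vs 2 = True. Stack: [True]
POP_JUMP_IF_FALSE → pop True; no jump. Stack: []
LOAD_FAST_LOAD_FAST s,a → push 106,20. Stack: [106, 20]
BINARY_OP + → 106 + 20 = 126. Stack: [126]
STORE_FAST s → s=126. Stack: []
LOAD_FAST_LOAD_FAST s,s → push 126,126. Stack: [126, 126]
BINARY_OP + → 126 + 126 = 252. Stack: [252]
STORE_FAST s → s=252. Stack: []
LOAD_FAST i → push 1. Stack: [1]
LOAD_CONST → push 1. Stack: [1, 1]
BINARY_OP + → 1 + 1 = 2. Stack: [2]
STORE_FAST i → i=2. Stack: []
LOAD_FAST i → push 2. Stack: [2]
LOAD_CONST → push 2. Stack: [2, 2]
COMPARE_OP bool(<) → 2 vs 2 = False. Stack: [False]
POP_JUMP_IF_FALSE → pop False; jump. Stack: []
LOAD_FAST s → push 252. Stack: [252]
RETURN_VALUE → return 252.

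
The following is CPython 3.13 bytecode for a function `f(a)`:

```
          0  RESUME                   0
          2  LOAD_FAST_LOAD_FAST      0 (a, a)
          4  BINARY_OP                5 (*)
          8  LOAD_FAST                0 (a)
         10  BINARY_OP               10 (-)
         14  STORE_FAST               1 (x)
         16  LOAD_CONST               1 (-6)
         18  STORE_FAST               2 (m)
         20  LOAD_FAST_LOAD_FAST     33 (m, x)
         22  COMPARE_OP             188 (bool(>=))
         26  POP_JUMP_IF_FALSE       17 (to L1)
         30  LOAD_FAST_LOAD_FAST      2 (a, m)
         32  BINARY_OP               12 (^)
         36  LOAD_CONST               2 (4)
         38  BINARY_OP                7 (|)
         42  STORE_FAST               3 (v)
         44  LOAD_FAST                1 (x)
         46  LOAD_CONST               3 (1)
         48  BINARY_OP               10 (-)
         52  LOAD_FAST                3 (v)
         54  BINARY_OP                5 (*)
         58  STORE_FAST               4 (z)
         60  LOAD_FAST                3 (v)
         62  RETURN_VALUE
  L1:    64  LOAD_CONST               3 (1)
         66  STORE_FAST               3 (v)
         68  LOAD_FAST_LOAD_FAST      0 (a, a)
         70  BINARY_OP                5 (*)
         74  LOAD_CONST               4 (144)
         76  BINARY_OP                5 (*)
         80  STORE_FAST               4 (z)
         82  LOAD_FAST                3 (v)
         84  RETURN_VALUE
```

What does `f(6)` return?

LOAD_FAST_LOAD_FAST a,a → push 6,6. Stack: [6, 6]
BINARY_OP * → 6 * 6 = 36. Stack: [36]
LOAD_FAST a → push 6. Stack: [36, 6]
BINARY_OP - → 36 - 6 = 30. Stack: [30]
STORE_FAST x → x=30. Stack: []
LOAD_CONST → push -6. Stack: [-6]
STORE_FAST m → m=-6. Stack: []
LOAD_FAST_LOAD_FAST m,x → push -6,30. Stack: [-6, 30]
COMPARE_OP bool(>=) → -6 vs 30 = False. Stack: [False]
POP_JUMP_IF_FALSE → pop False; jump. Stack: []
LOAD_CONST → push 1. Stack: [1]
STORE_FAST v → v=1. Stack: []
LOAD_FAST_LOAD_FAST a,a → push 6,6. Stack: [6, 6]
BINARY_OP * → 6 * 6 = 36. Stack: [36]
LOAD_CONST → push 144. Stack: [36, 144]
BINARY_OP * → 36 * 144 = 5184. Stack: [5184]
STORE_FAST z → z=5184. Stack: []
LOAD_FAST v → push 1. Stack: [1]
RETURN_VALUE → return 1.

1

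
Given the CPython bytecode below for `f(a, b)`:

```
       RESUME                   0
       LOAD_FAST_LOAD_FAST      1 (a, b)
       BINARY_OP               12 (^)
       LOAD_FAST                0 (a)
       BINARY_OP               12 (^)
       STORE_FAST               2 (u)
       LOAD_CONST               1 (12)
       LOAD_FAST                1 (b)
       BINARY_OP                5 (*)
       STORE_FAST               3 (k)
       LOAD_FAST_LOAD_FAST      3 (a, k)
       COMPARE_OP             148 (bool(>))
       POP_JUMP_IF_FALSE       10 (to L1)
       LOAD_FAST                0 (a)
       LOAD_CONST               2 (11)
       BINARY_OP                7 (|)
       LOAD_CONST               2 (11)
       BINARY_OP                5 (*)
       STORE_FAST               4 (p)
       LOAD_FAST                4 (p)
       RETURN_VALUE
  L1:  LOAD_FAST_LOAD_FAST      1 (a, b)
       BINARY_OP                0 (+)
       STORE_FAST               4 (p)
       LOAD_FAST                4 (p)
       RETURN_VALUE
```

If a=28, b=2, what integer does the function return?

LOAD_FAST_LOAD_FAST a,b → push 28,2. Stack: [28, 2]
BINARY_OP ^ → 28 ^ 2 = 30. Stack: [30]
LOAD_FAST a → push 28. Stack: [30, 28]
BINARY_OP ^ → 30 ^ 28 = 2. Stack: [2]
STORE_FAST u → u=2. Stack: []
LOAD_CONST → push 12. Stack: [12]
LOAD_FAST b → push 2. Stack: [12, 2]
BINARY_OP * → 12 * 2 = 24. Stack: [24]
STORE_FAST k → k=24. Stack: []
LOAD_FAST_LOAD_FAST a,k → push 28,24. Stack: [28, 24]
COMPARE_OP bool(>) → 28 vs 24 = True. Stack: [True]
POP_JUMP_IF_FALSE → pop True; no jump. Stack: []
LOAD_FAST a → push 28. Stack: [28]
LOAD_CONST → push 11. Stack: [28, 11]
BINARY_OP | → 28 | 11 = 31. Stack: [31]
LOAD_CONST → push 11. Stack: [31, 11]
BINARY_OP * → 31 * 11 = 341. Stack: [341]
STORE_FAST p → p=341. Stack: []
LOAD_FAST p → push 341. Stack: [341]
RETURN_VALUE → return 341.

341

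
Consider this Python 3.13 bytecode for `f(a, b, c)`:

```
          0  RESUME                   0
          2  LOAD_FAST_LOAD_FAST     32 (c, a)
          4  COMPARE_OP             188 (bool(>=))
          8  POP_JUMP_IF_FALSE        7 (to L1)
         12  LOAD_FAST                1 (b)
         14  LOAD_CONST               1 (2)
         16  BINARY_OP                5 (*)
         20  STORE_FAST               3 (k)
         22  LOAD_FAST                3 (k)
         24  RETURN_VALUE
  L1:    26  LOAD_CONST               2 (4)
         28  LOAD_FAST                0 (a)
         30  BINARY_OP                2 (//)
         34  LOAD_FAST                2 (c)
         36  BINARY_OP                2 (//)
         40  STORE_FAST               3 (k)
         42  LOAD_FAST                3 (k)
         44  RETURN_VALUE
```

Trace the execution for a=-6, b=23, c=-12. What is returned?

LOAD_FAST_LOAD_FAST c,a → push -12,-6. Stack: [-12, -6]
COMPARE_OP bool(>=) → -12 vs -6 = False. Stack: [False]
POP_JUMP_IF_FALSE → pop False; jump. Stack: []
LOAD_CONST → push 4. Stack: [4]
LOAD_FAST a → push -6. Stack: [4, -6]
BINARY_OP // → 4 // -6 = -1. Stack: [-1]
LOAD_FAST c → push -12. Stack: [-1, -12]
BINARY_OP // → -1 // -12 = 0. Stack: [0]
STORE_FAST k → k=0. Stack: []
LOAD_FAST k → push 0. Stack: [0]
RETURN_VALUE → return 0.

0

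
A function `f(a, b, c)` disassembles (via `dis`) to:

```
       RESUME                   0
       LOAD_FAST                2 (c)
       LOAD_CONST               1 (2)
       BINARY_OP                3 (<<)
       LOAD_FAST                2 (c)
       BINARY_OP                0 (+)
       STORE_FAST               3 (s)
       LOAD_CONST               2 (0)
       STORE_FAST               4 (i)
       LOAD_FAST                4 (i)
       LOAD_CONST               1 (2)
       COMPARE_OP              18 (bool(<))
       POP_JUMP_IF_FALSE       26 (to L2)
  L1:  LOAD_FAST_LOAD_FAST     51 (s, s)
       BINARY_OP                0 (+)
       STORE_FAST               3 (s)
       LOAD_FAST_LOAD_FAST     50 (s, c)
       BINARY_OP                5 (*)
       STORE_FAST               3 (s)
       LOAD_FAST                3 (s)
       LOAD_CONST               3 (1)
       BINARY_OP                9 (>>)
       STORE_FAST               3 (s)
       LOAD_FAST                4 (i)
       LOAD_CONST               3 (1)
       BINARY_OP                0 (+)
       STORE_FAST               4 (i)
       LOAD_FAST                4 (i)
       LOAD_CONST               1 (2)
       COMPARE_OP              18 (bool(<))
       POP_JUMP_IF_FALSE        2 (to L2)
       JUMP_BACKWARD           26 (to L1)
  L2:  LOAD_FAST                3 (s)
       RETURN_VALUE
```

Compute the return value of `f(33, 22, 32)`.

163840

LOAD_FAST c → push 32. Stack: [32]
LOAD_CONST → push 2. Stack: [32, 2]
BINARY_OP << → 32 << 2 = 128. Stack: [128]
LOAD_FAST c → push 32. Stack: [128, 32]
BINARY_OP + → 128 + 32 = 160. Stack: [160]
STORE_FAST s → s=160. Stack: []
LOAD_CONST → push 0. Stack: [0]
STORE_FAST i → i=0. Stack: []
LOAD_FAST i → push 0. Stack: [0]
LOAD_CONST → push 2. Stack: [0, 2]
COMPARE_OP bool(<) → 0 vs 2 = True. Stack: [True]
POP_JUMP_IF_FALSE → pop True; no jump. Stack: []
LOAD_FAST_LOAD_FAST s,s → push 160,160. Stack: [160, 160]
BINARY_OP + → 160 + 160 = 320. Stack: [320]
STORE_FAST s → s=320. Stack: []
LOAD_FAST_LOAD_FAST s,c → push 320,32. Stack: [320, 32]
BINARY_OP * → 320 * 32 = 10240. Stack: [10240]
STORE_FAST s → s=10240. Stack: []
LOAD_FAST s → push 10240. Stack: [10240]
LOAD_CONST → push 1. Stack: [10240, 1]
BINARY_OP >> → 10240 >> 1 = 5120. Stack: [5120]
STORE_FAST s → s=5120. Stack: []
LOAD_FAST i → push 0. Stack: [0]
LOAD_CONST → push 1. Stack: [0, 1]
BINARY_OP + → 0 + 1 = 1. Stack: [1]
STORE_FAST i → i=1. Stack: []
LOAD_FAST i → push 1. Stack: [1]
LOAD_CONST → push 2. Stack: [1, 2]
COMPARE_OP bool(<) → 1 vs 2 = True. Stack: [True]
POP_JUMP_IF_FALSE → pop True; no jump. Stack: []
LOAD_FAST_LOAD_FAST s,s → push 5120,5120. Stack: [5120, 5120]
BINARY_OP + → 5120 + 5120 = 10240. Stack: [10240]
STORE_FAST s → s=10240. Stack: []
LOAD_FAST_LOAD_FAST s,c → push 10240,32. Stack: [10240, 32]
BINARY_OP * → 10240 * 32 = 327680. Stack: [327680]
STORE_FAST s → s=327680. Stack: []
LOAD_FAST s → push 327680. Stack: [327680]
LOAD_CONST → push 1. Stack: [327680, 1]
BINARY_OP >> → 327680 >> 1 = 163840. Stack: [163840]
STORE_FAST s → s=163840. Stack: []
LOAD_FAST i → push 1. Stack: [1]
LOAD_CONST → push 1. Stack: [1, 1]
BINARY_OP + → 1 + 1 = 2. Stack: [2]
STORE_FAST i → i=2. Stack: []
LOAD_FAST i → push 2. Stack: [2]
LOAD_CONST → push 2. Stack: [2, 2]
COMPARE_OP bool(<) → 2 vs 2 = False. Stack: [False]
POP_JUMP_IF_FALSE → pop False; jump. Stack: []
LOAD_FAST s → push 163840. Stack: [163840]
RETURN_VALUE → return 163840.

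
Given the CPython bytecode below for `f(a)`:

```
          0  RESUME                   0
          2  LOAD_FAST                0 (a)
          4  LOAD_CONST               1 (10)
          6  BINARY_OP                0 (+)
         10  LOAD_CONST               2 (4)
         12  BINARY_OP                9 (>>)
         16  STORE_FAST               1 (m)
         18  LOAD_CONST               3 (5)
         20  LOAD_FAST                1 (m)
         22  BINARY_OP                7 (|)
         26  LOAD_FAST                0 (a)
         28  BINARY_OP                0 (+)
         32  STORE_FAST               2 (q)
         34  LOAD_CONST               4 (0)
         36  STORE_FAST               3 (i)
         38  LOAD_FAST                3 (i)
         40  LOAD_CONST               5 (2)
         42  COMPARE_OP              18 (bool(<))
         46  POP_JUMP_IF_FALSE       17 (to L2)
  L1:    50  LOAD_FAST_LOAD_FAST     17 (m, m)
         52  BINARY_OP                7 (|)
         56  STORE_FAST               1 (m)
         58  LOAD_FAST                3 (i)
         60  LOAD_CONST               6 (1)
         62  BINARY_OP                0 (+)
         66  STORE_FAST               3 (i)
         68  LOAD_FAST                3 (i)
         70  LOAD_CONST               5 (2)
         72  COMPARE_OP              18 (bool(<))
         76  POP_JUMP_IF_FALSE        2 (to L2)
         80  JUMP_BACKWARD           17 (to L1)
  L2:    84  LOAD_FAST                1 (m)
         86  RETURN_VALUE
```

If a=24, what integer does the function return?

LOAD_FAST a → push 24. Stack: [24]
LOAD_CONST → push 10. Stack: [24, 10]
BINARY_OP + → 24 + 10 = 34. Stack: [34]
LOAD_CONST → push 4. Stack: [34, 4]
BINARY_OP >> → 34 >> 4 = 2. Stack: [2]
STORE_FAST m → m=2. Stack: []
LOAD_CONST → push 5. Stack: [5]
LOAD_FAST m → push 2. Stack: [5, 2]
BINARY_OP | → 5 | 2 = 7. Stack: [7]
LOAD_FAST a → push 24. Stack: [7, 24]
BINARY_OP + → 7 + 24 = 31. Stack: [31]
STORE_FAST q → q=31. Stack: []
LOAD_CONST → push 0. Stack: [0]
STORE_FAST i → i=0. Stack: []
LOAD_FAST i → push 0. Stack: [0]
LOAD_CONST → push 2. Stack: [0, 2]
COMPARE_OP bool(<) → 0 vs 2 = True. Stack: [True]
POP_JUMP_IF_FALSE → pop True; no jump. Stack: []
LOAD_FAST_LOAD_FAST m,m → push 2,2. Stack: [2, 2]
BINARY_OP | → 2 | 2 = 2. Stack: [2]
STORE_FAST m → m=2. Stack: []
LOAD_FAST i → push 0. Stack: [0]
LOAD_CONST → push 1. Stack: [0, 1]
BINARY_OP + → 0 + 1 = 1. Stack: [1]
STORE_FAST i → i=1. Stack: []
LOAD_FAST i → push 1. Stack: [1]
LOAD_CONST → push 2. Stack: [1, 2]
COMPARE_OP bool(<) → 1 vs 2 = True. Stack: [True]
POP_JUMP_IF_FALSE → pop True; no jump. Stack: []
LOAD_FAST_LOAD_FAST m,m → push 2,2. Stack: [2, 2]
BINARY_OP | → 2 | 2 = 2. Stack: [2]
STORE_FAST m → m=2. Stack: []
LOAD_FAST i → push 1. Stack: [1]
LOAD_CONST → push 1. Stack: [1, 1]
BINARY_OP + → 1 + 1 = 2. Stack: [2]
STORE_FAST i → i=2. Stack: []
LOAD_FAST i → push 2. Stack: [2]
LOAD_CONST → push 2. Stack: [2, 2]
COMPARE_OP bool(<) → 2 vs 2 = False. Stack: [False]
POP_JUMP_IF_FALSE → pop False; jump. Stack: []
LOAD_FAST m → push 2. Stack: [2]
RETURN_VALUE → return 2.

2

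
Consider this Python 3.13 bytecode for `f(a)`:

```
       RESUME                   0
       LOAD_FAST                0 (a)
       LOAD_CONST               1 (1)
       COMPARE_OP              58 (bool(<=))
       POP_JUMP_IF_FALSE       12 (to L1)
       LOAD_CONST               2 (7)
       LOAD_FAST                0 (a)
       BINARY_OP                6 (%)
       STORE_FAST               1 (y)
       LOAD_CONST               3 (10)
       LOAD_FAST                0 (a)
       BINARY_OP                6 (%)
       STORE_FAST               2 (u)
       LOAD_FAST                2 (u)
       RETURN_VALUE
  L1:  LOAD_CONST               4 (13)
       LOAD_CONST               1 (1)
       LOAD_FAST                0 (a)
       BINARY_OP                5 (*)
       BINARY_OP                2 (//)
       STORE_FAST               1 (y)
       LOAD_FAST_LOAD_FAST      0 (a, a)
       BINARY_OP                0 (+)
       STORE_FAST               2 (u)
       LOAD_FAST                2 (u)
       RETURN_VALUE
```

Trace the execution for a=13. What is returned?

LOAD_FAST a → push 13. Stack: [13]
LOAD_CONST → push 1. Stack: [13, 1]
COMPARE_OP bool(<=) → 13 vs 1 = False. Stack: [False]
POP_JUMP_IF_FALSE → pop False; jump. Stack: []
LOAD_CONST → push 13. Stack: [13]
LOAD_CONST → push 1. Stack: [13, 1]
LOAD_FAST a → push 13. Stack: [13, 1, 13]
BINARY_OP * → 1 * 13 = 13. Stack: [13, 13]
BINARY_OP // → 13 // 13 = 1. Stack: [1]
STORE_FAST y → y=1. Stack: []
LOAD_FAST_LOAD_FAST a,a → push 13,13. Stack: [13, 13]
BINARY_OP + → 13 + 13 = 26. Stack: [26]
STORE_FAST u → u=26. Stack: []
LOAD_FAST u → push 26. Stack: [26]
RETURN_VALUE → return 26.

26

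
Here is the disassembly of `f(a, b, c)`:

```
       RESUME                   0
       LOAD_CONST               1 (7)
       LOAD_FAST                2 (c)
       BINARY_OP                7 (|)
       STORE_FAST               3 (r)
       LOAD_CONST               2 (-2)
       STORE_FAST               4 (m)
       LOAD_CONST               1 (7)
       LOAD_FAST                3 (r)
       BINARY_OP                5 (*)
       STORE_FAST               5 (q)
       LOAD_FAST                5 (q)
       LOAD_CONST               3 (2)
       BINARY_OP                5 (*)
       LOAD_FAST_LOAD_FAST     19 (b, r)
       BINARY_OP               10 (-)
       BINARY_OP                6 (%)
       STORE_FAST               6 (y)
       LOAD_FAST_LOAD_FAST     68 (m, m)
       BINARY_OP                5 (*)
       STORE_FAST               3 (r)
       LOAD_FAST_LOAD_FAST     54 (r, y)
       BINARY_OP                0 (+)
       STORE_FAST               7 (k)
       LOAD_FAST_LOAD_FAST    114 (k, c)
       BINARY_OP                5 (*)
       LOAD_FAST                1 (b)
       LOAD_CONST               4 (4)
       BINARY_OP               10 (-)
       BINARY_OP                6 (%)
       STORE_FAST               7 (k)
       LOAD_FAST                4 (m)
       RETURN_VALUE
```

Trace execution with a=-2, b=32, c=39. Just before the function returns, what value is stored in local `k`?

LOAD_CONST → push 7. Stack: [7]
LOAD_FAST c → push 39. Stack: [7, 39]
BINARY_OP | → 7 | 39 = 39. Stack: [39]
STORE_FAST r → r=39. Stack: []
LOAD_CONST → push -2. Stack: [-2]
STORE_FAST m → m=-2. Stack: []
LOAD_CONST → push 7. Stack: [7]
LOAD_FAST r → push 39. Stack: [7, 39]
BINARY_OP * → 7 * 39 = 273. Stack: [273]
STORE_FAST q → q=273. Stack: []
LOAD_FAST q → push 273. Stack: [273]
LOAD_CONST → push 2. Stack: [273, 2]
BINARY_OP * → 273 * 2 = 546. Stack: [546]
LOAD_FAST_LOAD_FAST b,r → push 32,39. Stack: [546, 32, 39]
BINARY_OP - → 32 - 39 = -7. Stack: [546, -7]
BINARY_OP % → 546 % -7 = 0. Stack: [0]
STORE_FAST y → y=0. Stack: []
LOAD_FAST_LOAD_FAST m,m → push -2,-2. Stack: [-2, -2]
BINARY_OP * → -2 * -2 = 4. Stack: [4]
STORE_FAST r → r=4. Stack: []
LOAD_FAST_LOAD_FAST r,y → push 4,0. Stack: [4, 0]
BINARY_OP + → 4 + 0 = 4. Stack: [4]
STORE_FAST k → k=4. Stack: []
LOAD_FAST_LOAD_FAST k,c → push 4,39. Stack: [4, 39]
BINARY_OP * → 4 * 39 = 156. Stack: [156]
LOAD_FAST b → push 32. Stack: [156, 32]
LOAD_CONST → push 4. Stack: [156, 32, 4]
BINARY_OP - → 32 - 4 = 28. Stack: [156, 28]
BINARY_OP % → 156 % 28 = 16. Stack: [16]
STORE_FAST k → k=16. Stack: []
LOAD_FAST m → push -2. Stack: [-2]
RETURN_VALUE → return -2.

16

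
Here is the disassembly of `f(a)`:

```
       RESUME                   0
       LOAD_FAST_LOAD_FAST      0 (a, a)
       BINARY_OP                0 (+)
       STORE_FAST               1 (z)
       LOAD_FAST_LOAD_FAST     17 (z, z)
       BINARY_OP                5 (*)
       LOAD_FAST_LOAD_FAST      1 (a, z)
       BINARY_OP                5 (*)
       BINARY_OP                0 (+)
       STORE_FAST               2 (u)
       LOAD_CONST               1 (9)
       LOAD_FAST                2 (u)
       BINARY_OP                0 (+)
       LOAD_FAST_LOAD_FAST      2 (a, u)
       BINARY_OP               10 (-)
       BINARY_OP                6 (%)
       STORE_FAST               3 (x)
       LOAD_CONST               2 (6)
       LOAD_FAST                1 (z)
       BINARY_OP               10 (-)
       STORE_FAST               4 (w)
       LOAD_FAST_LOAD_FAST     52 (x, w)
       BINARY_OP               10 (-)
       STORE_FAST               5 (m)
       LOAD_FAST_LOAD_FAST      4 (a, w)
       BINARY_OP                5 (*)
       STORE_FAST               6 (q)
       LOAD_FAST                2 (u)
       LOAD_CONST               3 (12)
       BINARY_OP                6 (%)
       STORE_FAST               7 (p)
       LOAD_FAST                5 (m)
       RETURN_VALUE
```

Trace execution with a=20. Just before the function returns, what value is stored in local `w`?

-34

LOAD_FAST_LOAD_FAST a,a → push 20,20. Stack: [20, 20]
BINARY_OP + → 20 + 20 = 40. Stack: [40]
STORE_FAST z → z=40. Stack: []
LOAD_FAST_LOAD_FAST z,z → push 40,40. Stack: [40, 40]
BINARY_OP * → 40 * 40 = 1600. Stack: [1600]
LOAD_FAST_LOAD_FAST a,z → push 20,40. Stack: [1600, 20, 40]
BINARY_OP * → 20 * 40 = 800. Stack: [1600, 800]
BINARY_OP + → 1600 + 800 = 2400. Stack: [2400]
STORE_FAST u → u=2400. Stack: []
LOAD_CONST → push 9. Stack: [9]
LOAD_FAST u → push 2400. Stack: [9, 2400]
BINARY_OP + → 9 + 2400 = 2409. Stack: [2409]
LOAD_FAST_LOAD_FAST a,u → push 20,2400. Stack: [2409, 20, 2400]
BINARY_OP - → 20 - 2400 = -2380. Stack: [2409, -2380]
BINARY_OP % → 2409 % -2380 = -2351. Stack: [-2351]
STORE_FAST x → x=-2351. Stack: []
LOAD_CONST → push 6. Stack: [6]
LOAD_FAST z → push 40. Stack: [6, 40]
BINARY_OP - → 6 - 40 = -34. Stack: [-34]
STORE_FAST w → w=-34. Stack: []
LOAD_FAST_LOAD_FAST x,w → push -2351,-34. Stack: [-2351, -34]
BINARY_OP - → -2351 - -34 = -2317. Stack: [-2317]
STORE_FAST m → m=-2317. Stack: []
LOAD_FAST_LOAD_FAST a,w → push 20,-34. Stack: [20, -34]
BINARY_OP * → 20 * -34 = -680. Stack: [-680]
STORE_FAST q → q=-680. Stack: []
LOAD_FAST u → push 2400. Stack: [2400]
LOAD_CONST → push 12. Stack: [2400, 12]
BINARY_OP % → 2400 % 12 = 0. Stack: [0]
STORE_FAST p → p=0. Stack: []
LOAD_FAST m → push -2317. Stack: [-2317]
RETURN_VALUE → return -2317.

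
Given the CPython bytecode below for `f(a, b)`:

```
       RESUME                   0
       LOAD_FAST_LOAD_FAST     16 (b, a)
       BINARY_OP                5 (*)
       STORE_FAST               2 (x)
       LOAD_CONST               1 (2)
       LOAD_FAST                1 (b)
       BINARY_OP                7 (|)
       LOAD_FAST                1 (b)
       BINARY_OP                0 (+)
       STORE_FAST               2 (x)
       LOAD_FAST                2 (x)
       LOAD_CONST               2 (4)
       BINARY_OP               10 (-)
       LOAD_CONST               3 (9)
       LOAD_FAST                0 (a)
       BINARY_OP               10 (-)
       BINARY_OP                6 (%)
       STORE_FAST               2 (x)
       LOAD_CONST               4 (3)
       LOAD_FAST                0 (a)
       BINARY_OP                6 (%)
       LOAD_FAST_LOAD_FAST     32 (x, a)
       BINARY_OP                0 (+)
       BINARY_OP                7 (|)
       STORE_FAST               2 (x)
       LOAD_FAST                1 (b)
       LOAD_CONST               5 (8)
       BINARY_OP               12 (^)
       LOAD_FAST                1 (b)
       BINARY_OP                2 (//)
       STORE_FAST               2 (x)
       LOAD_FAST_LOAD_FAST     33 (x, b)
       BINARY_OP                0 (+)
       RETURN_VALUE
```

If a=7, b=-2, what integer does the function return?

3

LOAD_FAST_LOAD_FAST b,a → push -2,7. Stack: [-2, 7]
BINARY_OP * → -2 * 7 = -14. Stack: [-14]
STORE_FAST x → x=-14. Stack: []
LOAD_CONST → push 2. Stack: [2]
LOAD_FAST b → push -2. Stack: [2, -2]
BINARY_OP | → 2 | -2 = -2. Stack: [-2]
LOAD_FAST b → push -2. Stack: [-2, -2]
BINARY_OP + → -2 + -2 = -4. Stack: [-4]
STORE_FAST x → x=-4. Stack: []
LOAD_FAST x → push -4. Stack: [-4]
LOAD_CONST → push 4. Stack: [-4, 4]
BINARY_OP - → -4 - 4 = -8. Stack: [-8]
LOAD_CONST → push 9. Stack: [-8, 9]
LOAD_FAST a → push 7. Stack: [-8, 9, 7]
BINARY_OP - → 9 - 7 = 2. Stack: [-8, 2]
BINARY_OP % → -8 % 2 = 0. Stack: [0]
STORE_FAST x → x=0. Stack: []
LOAD_CONST → push 3. Stack: [3]
LOAD_FAST a → push 7. Stack: [3, 7]
BINARY_OP % → 3 % 7 = 3. Stack: [3]
LOAD_FAST_LOAD_FAST x,a → push 0,7. Stack: [3, 0, 7]
BINARY_OP + → 0 + 7 = 7. Stack: [3, 7]
BINARY_OP | → 3 | 7 = 7. Stack: [7]
STORE_FAST x → x=7. Stack: []
LOAD_FAST b → push -2. Stack: [-2]
LOAD_CONST → push 8. Stack: [-2, 8]
BINARY_OP ^ → -2 ^ 8 = -10. Stack: [-10]
LOAD_FAST b → push -2. Stack: [-10, -2]
BINARY_OP // → -10 // -2 = 5. Stack: [5]
STORE_FAST x → x=5. Stack: []
LOAD_FAST_LOAD_FAST x,b → push 5,-2. Stack: [5, -2]
BINARY_OP + → 5 + -2 = 3. Stack: [3]
RETURN_VALUE → return 3.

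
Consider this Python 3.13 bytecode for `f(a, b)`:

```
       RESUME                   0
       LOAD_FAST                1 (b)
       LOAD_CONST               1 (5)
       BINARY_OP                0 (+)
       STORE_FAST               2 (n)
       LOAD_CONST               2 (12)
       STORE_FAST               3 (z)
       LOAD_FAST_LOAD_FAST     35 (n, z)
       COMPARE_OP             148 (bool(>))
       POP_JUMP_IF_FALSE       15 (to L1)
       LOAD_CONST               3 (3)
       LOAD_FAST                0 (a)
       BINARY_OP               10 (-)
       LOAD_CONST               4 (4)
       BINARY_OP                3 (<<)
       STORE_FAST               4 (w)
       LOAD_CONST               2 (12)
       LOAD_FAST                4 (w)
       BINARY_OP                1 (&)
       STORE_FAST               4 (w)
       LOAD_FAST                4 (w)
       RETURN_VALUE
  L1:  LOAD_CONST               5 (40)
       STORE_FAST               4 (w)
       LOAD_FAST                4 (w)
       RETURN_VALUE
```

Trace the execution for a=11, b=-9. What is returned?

LOAD_FAST b → push -9. Stack: [-9]
LOAD_CONST → push 5. Stack: [-9, 5]
BINARY_OP + → -9 + 5 = -4. Stack: [-4]
STORE_FAST n → n=-4. Stack: []
LOAD_CONST → push 12. Stack: [12]
STORE_FAST z → z=12. Stack: []
LOAD_FAST_LOAD_FAST n,z → push -4,12. Stack: [-4, 12]
COMPARE_OP bool(>) → -4 vs 12 = False. Stack: [False]
POP_JUMP_IF_FALSE → pop False; jump. Stack: []
LOAD_CONST → push 40. Stack: [40]
STORE_FAST w → w=40. Stack: []
LOAD_FAST w → push 40. Stack: [40]
RETURN_VALUE → return 40.

40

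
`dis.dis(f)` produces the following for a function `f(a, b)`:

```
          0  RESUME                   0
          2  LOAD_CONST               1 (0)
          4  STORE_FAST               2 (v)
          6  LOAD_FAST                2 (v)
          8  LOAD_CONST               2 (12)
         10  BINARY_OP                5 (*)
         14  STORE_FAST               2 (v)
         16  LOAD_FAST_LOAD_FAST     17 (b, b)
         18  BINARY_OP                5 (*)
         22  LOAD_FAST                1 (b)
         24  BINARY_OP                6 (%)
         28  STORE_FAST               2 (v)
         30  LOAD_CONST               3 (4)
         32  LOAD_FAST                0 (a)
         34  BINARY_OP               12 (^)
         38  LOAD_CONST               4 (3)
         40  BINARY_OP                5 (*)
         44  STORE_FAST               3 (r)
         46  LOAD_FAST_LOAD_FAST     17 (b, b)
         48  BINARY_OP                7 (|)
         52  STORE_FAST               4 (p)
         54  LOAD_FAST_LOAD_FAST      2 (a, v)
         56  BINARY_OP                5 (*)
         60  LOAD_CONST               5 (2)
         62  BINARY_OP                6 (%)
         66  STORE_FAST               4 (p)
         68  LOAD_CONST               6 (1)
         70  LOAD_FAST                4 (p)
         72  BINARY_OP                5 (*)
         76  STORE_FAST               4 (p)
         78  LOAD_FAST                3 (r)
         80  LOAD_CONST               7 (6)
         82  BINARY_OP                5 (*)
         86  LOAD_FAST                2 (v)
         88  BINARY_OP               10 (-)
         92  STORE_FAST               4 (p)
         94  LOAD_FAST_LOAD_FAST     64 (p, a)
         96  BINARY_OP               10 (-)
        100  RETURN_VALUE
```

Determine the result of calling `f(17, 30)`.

361

LOAD_CONST → push 0. Stack: [0]
STORE_FAST v → v=0. Stack: []
LOAD_FAST v → push 0. Stack: [0]
LOAD_CONST → push 12. Stack: [0, 12]
BINARY_OP * → 0 * 12 = 0. Stack: [0]
STORE_FAST v → v=0. Stack: []
LOAD_FAST_LOAD_FAST b,b → push 30,30. Stack: [30, 30]
BINARY_OP * → 30 * 30 = 900. Stack: [900]
LOAD_FAST b → push 30. Stack: [900, 30]
BINARY_OP % → 900 % 30 = 0. Stack: [0]
STORE_FAST v → v=0. Stack: []
LOAD_CONST → push 4. Stack: [4]
LOAD_FAST a → push 17. Stack: [4, 17]
BINARY_OP ^ → 4 ^ 17 = 21. Stack: [21]
LOAD_CONST → push 3. Stack: [21, 3]
BINARY_OP * → 21 * 3 = 63. Stack: [63]
STORE_FAST r → r=63. Stack: []
LOAD_FAST_LOAD_FAST b,b → push 30,30. Stack: [30, 30]
BINARY_OP | → 30 | 30 = 30. Stack: [30]
STORE_FAST p → p=30. Stack: []
LOAD_FAST_LOAD_FAST a,v → push 17,0. Stack: [17, 0]
BINARY_OP * → 17 * 0 = 0. Stack: [0]
LOAD_CONST → push 2. Stack: [0, 2]
BINARY_OP % → 0 % 2 = 0. Stack: [0]
STORE_FAST p → p=0. Stack: []
LOAD_CONST → push 1. Stack: [1]
LOAD_FAST p → push 0. Stack: [1, 0]
BINARY_OP * → 1 * 0 = 0. Stack: [0]
STORE_FAST p → p=0. Stack: []
LOAD_FAST r → push 63. Stack: [63]
LOAD_CONST → push 6. Stack: [63, 6]
BINARY_OP * → 63 * 6 = 378. Stack: [378]
LOAD_FAST v → push 0. Stack: [378, 0]
BINARY_OP - → 378 - 0 = 378. Stack: [378]
STORE_FAST p → p=378. Stack: []
LOAD_FAST_LOAD_FAST p,a → push 378,17. Stack: [378, 17]
BINARY_OP - → 378 - 17 = 361. Stack: [361]
RETURN_VALUE → return 361.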